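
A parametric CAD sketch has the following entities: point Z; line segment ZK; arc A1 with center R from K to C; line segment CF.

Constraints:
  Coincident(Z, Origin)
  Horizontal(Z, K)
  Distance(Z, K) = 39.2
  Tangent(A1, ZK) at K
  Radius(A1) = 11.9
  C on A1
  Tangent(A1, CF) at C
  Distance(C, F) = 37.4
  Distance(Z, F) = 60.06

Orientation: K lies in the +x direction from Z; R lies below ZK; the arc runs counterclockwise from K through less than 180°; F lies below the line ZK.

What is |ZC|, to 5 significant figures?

30.550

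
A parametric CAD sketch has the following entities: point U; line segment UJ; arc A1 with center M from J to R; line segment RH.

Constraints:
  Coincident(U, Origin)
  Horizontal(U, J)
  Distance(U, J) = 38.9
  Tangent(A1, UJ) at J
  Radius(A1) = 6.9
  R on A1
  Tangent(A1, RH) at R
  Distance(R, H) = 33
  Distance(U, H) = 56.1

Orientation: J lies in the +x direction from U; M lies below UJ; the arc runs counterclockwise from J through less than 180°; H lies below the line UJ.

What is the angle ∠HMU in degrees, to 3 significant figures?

99.7°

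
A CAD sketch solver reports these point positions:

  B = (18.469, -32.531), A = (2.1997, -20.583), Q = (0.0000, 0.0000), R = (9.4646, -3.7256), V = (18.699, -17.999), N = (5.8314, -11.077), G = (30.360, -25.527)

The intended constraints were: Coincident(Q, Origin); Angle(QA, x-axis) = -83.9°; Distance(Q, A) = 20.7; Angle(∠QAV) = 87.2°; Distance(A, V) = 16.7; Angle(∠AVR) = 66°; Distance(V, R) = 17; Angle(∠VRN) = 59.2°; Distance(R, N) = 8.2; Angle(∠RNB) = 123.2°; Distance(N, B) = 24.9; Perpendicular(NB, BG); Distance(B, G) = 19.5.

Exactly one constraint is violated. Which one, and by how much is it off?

Distance(B, G) = 19.5 — off by 5.70.

Q = (0.00, 0.00) ✓; QA at -83.90° ✓; |QA| = 20.70 ✓; ∠QAV = 87.20° ✓; |AV| = 16.70 ✓; ∠AVR = 66.00° ✓; |VR| = 17.00 ✓; ∠VRN = 59.20° ✓; |RN| = 8.200 ✓; ∠RNB = 123.2° ✓; |NB| = 24.90 ✓; ∠(NB, BG) = 90.00° ✓; |BG| = 13.80 ✗.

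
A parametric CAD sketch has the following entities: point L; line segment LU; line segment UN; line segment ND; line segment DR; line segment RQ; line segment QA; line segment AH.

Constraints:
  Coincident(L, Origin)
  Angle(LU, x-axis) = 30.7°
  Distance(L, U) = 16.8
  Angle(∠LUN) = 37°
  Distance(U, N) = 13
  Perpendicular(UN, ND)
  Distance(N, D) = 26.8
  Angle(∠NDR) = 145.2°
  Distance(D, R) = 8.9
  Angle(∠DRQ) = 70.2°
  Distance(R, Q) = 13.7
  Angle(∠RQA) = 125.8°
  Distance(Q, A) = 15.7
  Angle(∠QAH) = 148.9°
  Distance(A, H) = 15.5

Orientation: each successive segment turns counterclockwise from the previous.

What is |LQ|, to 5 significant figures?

18.576

∠NDR = 145.2° gives DR at -61.500° from the x-axis; with |DR| = 8.9, R = (2.8299, -24.456). ∠DRQ = 70.2° gives RQ at 48.300° from the x-axis; with |RQ| = 13.7, Q = (11.944, -14.227). Then |LQ| = |Q − L| = 18.576.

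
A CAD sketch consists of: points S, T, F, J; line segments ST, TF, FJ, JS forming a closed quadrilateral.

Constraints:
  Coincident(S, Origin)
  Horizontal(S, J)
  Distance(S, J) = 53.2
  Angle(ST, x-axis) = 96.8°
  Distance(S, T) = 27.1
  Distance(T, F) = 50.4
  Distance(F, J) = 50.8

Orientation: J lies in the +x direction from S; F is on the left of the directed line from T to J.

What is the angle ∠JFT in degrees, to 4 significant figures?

76.28°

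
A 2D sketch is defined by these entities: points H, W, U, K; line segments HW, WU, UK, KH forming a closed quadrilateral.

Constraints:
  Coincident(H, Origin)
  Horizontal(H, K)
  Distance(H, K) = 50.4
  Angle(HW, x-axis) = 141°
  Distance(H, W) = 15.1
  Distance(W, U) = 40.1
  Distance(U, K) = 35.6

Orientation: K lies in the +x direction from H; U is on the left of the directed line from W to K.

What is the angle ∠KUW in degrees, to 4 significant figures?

112.1°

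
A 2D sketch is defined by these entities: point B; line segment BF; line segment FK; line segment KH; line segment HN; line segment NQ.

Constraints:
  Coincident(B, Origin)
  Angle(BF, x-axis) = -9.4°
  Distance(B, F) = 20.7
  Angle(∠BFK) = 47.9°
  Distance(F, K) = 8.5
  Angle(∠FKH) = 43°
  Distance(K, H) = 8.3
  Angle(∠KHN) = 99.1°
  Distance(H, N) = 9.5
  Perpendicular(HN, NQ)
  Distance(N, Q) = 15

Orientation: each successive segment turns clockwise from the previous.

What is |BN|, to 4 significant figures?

24.50

B is at the origin; BF runs at -9.4° with length 20.7, so F = (20.42, -3.381). ∠BFK = 47.9° gives FK at -141.5° from the x-axis; with |FK| = 8.5, K = (13.77, -8.672). ∠FKH = 43.0° gives KH at 81.50° from the x-axis; with |KH| = 8.3, H = (15.00, -0.4634). ∠KHN = 99.1° gives HN at 0.6000° from the x-axis; with |HN| = 9.5, N = (24.50, -0.3639). Then |BN| = |N − B| = 24.50.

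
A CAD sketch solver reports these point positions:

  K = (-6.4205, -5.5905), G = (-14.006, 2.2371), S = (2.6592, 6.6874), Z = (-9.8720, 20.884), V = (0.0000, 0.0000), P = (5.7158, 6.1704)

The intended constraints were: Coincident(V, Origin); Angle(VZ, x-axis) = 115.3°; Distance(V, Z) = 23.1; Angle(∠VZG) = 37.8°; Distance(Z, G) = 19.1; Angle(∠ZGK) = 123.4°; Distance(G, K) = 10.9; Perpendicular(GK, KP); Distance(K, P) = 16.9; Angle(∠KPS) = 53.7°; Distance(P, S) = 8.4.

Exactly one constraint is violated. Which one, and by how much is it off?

Distance(P, S) = 8.4 — off by 5.30.

V = (0.00, 0.00) ✓; VZ at 115.3° ✓; |VZ| = 23.10 ✓; ∠VZG = 37.80° ✓; |ZG| = 19.10 ✓; ∠ZGK = 123.4° ✓; |GK| = 10.90 ✓; ∠(GK, KP) = 90.00° ✓; |KP| = 16.90 ✓; ∠KPS = 53.70° ✓; |PS| = 3.100 ✗.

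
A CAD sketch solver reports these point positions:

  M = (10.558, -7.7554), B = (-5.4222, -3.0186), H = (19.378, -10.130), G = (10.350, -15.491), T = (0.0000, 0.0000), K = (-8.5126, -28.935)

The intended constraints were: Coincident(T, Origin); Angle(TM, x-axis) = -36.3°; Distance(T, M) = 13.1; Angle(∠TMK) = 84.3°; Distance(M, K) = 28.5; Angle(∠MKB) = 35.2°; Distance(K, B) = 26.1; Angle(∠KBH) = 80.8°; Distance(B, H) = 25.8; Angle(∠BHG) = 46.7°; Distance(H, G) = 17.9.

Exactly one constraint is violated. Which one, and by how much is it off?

Distance(H, G) = 17.9 — off by 7.40.

T = (0.00, 0.00) ✓; TM at -36.30° ✓; |TM| = 13.10 ✓; ∠TMK = 84.30° ✓; |MK| = 28.50 ✓; ∠MKB = 35.20° ✓; |KB| = 26.10 ✓; ∠KBH = 80.80° ✓; |BH| = 25.80 ✓; ∠BHG = 46.70° ✓; |HG| = 10.50 ✗.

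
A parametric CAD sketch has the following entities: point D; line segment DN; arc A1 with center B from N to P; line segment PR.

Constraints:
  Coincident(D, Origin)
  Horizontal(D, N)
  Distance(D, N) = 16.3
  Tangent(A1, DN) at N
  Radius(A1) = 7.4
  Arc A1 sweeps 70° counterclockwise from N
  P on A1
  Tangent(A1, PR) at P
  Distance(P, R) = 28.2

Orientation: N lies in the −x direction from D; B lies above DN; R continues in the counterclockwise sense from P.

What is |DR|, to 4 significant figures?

31.37

D is at the origin; D and N share the same y with |DN| = 16.3 and N on the −x side, so N = (-16.30, 0.000). The tangent condition forces BN to be normal to DN, so B = N + (0, 7.4) = (-16.30, 7.400). On A1, N sits at bearing -90° from B; a 70° counterclockwise sweep puts P at bearing -20°, so P = B + 7.4·(cos -20°, sin -20°) = (-9.346, 4.869). Since A1 is tangent to PR there, BP ⟂ PR, so PR runs along (−sin -20°, cos -20°); with |PR| = 28.2, R = (0.2987, 31.37). Then |DR| = |R − D| = 31.37.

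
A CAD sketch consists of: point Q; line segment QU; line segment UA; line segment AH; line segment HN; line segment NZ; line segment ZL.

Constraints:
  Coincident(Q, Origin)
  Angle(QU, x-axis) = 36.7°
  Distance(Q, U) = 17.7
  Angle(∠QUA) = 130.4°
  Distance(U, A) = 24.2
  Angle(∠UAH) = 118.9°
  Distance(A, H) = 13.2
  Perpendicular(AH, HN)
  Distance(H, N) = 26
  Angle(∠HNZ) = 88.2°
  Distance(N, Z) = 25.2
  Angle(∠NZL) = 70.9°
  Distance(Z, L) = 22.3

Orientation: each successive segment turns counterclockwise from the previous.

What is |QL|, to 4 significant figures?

33.40

∠HNZ = 88.2° gives NZ at -30.80° from the x-axis; with |NZ| = 25.2, Z = (12.27, 7.032). ∠NZL = 70.9° gives ZL at 78.30° from the x-axis; with |ZL| = 22.3, L = (16.79, 28.87). Then |QL| = |L − Q| = 33.40.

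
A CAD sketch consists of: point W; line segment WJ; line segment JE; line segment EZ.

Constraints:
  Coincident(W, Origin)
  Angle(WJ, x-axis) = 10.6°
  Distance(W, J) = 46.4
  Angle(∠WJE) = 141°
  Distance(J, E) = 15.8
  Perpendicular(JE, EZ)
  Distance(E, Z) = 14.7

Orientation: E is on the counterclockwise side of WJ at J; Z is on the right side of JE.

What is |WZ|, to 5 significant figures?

67.946

W is at the origin; WJ runs at 10.6° with length 46.4, so J = 46.4·(cos 10.6°, sin 10.6°) = (45.608, 8.5353). ∠WJE = 141.0°, so JE runs at 10.6° + (180° − 141.0°) = 49.600° from the x-axis; with |JE| = 15.8, E = J + 15.8·(cos 49.600°, sin 49.600°) = (55.848, 20.568). JE is perpendicular to EZ; with |EZ| = 14.7 on the right of JE, Z = E + 14.7·(0.76154, -0.64812) = (67.043, 11.040). Then |WZ| = |Z − W| = 67.946.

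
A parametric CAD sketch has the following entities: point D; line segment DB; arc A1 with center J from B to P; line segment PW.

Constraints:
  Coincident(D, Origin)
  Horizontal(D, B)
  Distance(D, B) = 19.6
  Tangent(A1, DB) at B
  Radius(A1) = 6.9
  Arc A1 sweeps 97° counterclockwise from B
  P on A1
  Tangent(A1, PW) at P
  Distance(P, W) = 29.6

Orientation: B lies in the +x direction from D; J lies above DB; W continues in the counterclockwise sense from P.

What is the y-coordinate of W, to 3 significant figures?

37.1

On A1, B sits at bearing -90° from J; a 97° counterclockwise sweep puts P at bearing 7°, so P = J + 6.9·(cos 7°, sin 7°) = (26.4, 7.74). Since A1 is tangent to PW there, JP ⟂ PW, so PW runs along (−sin 7°, cos 7°); with |PW| = 29.6, W = (22.8, 37.1). So W.y = 37.1.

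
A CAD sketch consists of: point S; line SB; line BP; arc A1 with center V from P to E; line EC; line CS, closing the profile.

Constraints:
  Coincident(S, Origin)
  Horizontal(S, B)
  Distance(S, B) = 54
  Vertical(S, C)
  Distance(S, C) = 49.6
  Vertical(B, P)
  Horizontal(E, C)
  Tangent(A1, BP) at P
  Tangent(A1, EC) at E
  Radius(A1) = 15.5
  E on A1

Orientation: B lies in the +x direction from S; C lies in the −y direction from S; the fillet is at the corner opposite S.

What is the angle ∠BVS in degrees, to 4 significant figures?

72.91°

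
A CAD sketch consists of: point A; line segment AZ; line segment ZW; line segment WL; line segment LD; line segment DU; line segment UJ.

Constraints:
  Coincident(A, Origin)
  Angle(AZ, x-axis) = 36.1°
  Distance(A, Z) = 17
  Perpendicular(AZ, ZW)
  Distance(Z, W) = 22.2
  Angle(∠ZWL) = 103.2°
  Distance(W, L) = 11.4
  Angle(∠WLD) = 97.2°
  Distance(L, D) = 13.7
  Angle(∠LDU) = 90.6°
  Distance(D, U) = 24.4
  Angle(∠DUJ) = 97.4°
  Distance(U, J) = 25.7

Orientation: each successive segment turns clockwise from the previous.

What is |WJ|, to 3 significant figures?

19.5

A is at the origin; AZ runs at 36.1° with length 17.0, so Z = (13.7, 10.0). AZ is perpendicular to ZW, so ZW runs at -53.9°; with |ZW| = 22.2, W = (26.8, -7.92). ∠ZWL = 103.2° gives WL at -131° from the x-axis; with |WL| = 11.4, L = (19.4, -16.6). ∠WLD = 97.2° gives LD at 146° from the x-axis; with |LD| = 13.7, D = (7.96, -9.00). ∠LDU = 90.6° gives DU at 57.1° from the x-axis; with |DU| = 24.4, U = (21.2, 11.5). ∠DUJ = 97.4° gives UJ at -25.5° from the x-axis; with |UJ| = 25.7, J = (44.4, 0.420). Then |WJ| = |J − W| = 19.5.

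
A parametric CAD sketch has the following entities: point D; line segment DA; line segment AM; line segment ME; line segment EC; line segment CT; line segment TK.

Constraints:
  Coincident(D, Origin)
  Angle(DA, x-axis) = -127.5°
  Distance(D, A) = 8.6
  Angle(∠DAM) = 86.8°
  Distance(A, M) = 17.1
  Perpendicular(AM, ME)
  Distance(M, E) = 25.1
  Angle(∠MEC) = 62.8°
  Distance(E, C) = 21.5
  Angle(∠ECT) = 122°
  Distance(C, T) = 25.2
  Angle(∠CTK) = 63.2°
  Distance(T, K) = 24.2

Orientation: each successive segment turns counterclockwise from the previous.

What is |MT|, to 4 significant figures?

23.40

∠MEC = 62.8° gives EC at 172.9° from the x-axis; with |EC| = 21.5, C = (1.700, 6.933). ∠ECT = 122.0° gives CT at -129.1° from the x-axis; with |CT| = 25.2, T = (-14.19, -12.62). Then |MT| = |T − M| = 23.40.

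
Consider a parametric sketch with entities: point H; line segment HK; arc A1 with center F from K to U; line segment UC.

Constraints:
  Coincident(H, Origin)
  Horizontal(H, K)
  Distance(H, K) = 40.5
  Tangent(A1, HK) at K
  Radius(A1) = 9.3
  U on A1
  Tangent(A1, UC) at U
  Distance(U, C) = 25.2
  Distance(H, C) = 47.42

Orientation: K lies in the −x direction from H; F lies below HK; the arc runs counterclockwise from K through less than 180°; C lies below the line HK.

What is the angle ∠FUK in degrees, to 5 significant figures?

25.840°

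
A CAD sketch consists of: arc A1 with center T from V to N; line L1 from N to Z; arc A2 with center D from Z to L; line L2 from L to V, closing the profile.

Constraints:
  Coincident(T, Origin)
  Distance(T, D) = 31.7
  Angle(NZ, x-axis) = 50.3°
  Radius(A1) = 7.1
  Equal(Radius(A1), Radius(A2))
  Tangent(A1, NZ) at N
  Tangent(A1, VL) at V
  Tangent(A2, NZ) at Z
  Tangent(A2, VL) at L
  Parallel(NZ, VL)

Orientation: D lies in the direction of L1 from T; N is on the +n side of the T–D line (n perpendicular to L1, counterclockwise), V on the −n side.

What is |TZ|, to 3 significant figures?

32.5

The slot axis is L1's direction at 50.3°, so u = (cos 50.3°, sin 50.3°) = (0.639, 0.769) and n = (−sin 50.3°, cos 50.3°) = (-0.769, 0.639). T is at the origin and D lies 31.7 along u from T, so D = 31.7·u = (20.2, 24.4). Tangency of A1 to both parallel lines with radius 7.1 puts N and V at T ± 7.1·n: N = (-5.46, 4.54), V = (5.46, -4.54). Equal radii place Z and L the same way about D: Z = D + 7.1·n = (14.8, 28.9), L = D − 7.1·n = (25.7, 19.9). Then |TZ| = |Z − T| = 32.5.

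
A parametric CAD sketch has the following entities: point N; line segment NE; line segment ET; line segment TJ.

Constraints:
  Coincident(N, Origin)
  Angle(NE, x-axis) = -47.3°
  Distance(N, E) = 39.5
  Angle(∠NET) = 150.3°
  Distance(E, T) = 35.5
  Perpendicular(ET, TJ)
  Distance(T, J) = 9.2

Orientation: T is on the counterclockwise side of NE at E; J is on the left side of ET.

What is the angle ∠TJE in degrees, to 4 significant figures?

75.47°

N is at the origin; NE runs at -47.3° with length 39.5, so E = 39.5·(cos -47.3°, sin -47.3°) = (26.79, -29.03). ∠NET = 150.3°, so ET runs at -47.3° + (180° − 150.3°) = -17.60° from the x-axis; with |ET| = 35.5, T = E + 35.5·(cos -17.60°, sin -17.60°) = (60.63, -39.76). The perpendicularity gives TJ at right angles to ET; with |TJ| = 9.2 on the left of ET, J = T + 9.2·(0.3024, 0.9532) = (63.41, -30.99). Then cos ∠TJE = JT·JE / (|JT||JE|), giving 75.47°.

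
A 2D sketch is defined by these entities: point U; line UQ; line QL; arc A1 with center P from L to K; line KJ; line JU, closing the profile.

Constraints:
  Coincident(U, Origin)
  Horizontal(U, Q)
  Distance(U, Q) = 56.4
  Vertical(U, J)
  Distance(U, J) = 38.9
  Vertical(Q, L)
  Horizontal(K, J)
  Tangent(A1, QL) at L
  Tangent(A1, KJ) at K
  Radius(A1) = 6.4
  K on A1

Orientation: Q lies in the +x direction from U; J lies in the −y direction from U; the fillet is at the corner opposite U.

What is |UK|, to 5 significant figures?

63.350

U is at the origin; U and Q share the same y with |UQ| = 56.4 and Q on the +x side, so Q = (56.400, 0.0000). UJ is vertical with |UJ| = 38.9 and J on the −y side, so J = (0.0000, -38.900). The virtual corner opposite U is at (56.400, -38.900). The tangent condition forces PL to be normal to QL and A1 meets KJ tangentially, so PK is at right angles to KJ, with radius 6.4, so the center P sits 6.4 in from both sides at P = (50.000, -32.500). That places the tangent points at L = (56.400, -32.500) on QL and K = (50.000, -38.900) on KJ. Then |UK| = |K − U| = 63.350.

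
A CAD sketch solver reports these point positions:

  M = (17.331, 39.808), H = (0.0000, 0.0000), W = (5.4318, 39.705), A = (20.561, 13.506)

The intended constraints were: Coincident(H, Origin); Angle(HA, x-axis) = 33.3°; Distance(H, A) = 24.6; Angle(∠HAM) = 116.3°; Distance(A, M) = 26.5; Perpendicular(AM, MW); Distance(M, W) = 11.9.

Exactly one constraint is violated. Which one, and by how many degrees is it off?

Perpendicular(AM, MW) — off by 6.51°.

H = (0.00, 0.00) ✓; HA at 33.30° ✓; |HA| = 24.60 ✓; ∠HAM = 116.3° ✓; |AM| = 26.50 ✓; ∠(AM, MW) = 83.49° ✗; |MW| = 11.90 ✓.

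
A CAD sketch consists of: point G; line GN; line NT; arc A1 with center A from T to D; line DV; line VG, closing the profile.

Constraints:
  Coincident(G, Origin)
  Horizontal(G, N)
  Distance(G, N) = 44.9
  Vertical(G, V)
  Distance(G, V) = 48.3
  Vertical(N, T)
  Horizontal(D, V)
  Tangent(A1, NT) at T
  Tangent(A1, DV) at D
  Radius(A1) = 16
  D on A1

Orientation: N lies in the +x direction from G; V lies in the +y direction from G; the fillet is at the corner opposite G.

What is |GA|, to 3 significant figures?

43.3

G is at the origin; G and N share the same y with |GN| = 44.9 and N on the +x side, so N = (44.9, 0.00). GV is vertical with |GV| = 48.3 and V on the +y side, so V = (0.00, 48.3). The virtual corner opposite G is at (44.9, 48.3). Since A1 is tangent to NT there, AT ⟂ NT and A1 meets DV tangentially, so AD is at right angles to DV, with radius 16.0, so the center A sits 16.0 in from both sides at A = (28.9, 32.3). Then |GA| = |A − G| = 43.3.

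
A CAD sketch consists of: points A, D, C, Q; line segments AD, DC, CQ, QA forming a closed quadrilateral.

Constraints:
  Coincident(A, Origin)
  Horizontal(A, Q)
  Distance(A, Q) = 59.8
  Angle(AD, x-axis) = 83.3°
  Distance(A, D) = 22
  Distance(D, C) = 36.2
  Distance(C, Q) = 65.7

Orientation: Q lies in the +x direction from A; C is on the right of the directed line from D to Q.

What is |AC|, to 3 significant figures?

14.4

A is at the origin; AQ is horizontal with |AQ| = 59.8 and Q in +x, so Q = (59.8, 0). AD runs at 83.3° with |AD| = 22.0, so D = (2.57, 21.8). C is determined by |DC| = 36.2 and |CQ| = 65.7 together: it lies at the intersection of circle(D, 36.2) and circle(Q, 65.7). With |DQ| = 61.3, the foot of the radical line on DQ is 6.10 from D and the perpendicular offset is √(36.2² − 6.10²) = 35.7. Taking the right-of-DQ solution: C = (-4.46, -13.7).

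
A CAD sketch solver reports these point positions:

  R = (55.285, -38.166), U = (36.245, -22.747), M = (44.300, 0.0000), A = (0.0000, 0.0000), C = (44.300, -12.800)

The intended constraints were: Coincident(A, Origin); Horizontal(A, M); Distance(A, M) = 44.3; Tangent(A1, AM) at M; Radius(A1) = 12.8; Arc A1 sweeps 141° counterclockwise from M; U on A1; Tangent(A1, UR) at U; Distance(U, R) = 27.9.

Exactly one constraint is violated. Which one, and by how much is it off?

Distance(U, R) = 27.9 — off by 3.40.

A = (0.00, 0.00) ✓; A.y = 0.00, M.y = 0.00 ✓; |AM| = 44.30 ✓; ∠(CM, MA) = 90.00° ✓; |CM| = 12.80 ✓; bearing(C→U) − bearing(C→M) = 141.0° ✓; |CU| = 12.80 ✓; ∠(CU, UR) = 90.00° ✓; |UR| = 24.50 ✗.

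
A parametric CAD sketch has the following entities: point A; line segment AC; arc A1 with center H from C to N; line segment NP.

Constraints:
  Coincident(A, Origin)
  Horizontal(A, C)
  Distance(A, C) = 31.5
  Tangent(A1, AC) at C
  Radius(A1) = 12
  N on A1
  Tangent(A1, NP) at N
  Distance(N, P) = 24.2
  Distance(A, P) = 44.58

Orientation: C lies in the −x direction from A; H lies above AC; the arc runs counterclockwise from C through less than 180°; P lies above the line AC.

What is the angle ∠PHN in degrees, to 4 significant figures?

63.62°

Checks: |HN| = 12.00 ✓; ∠(HN, NP) = 90.00° ✓; |NP| = 24.20 ✓; |AP| = 44.58 ✓.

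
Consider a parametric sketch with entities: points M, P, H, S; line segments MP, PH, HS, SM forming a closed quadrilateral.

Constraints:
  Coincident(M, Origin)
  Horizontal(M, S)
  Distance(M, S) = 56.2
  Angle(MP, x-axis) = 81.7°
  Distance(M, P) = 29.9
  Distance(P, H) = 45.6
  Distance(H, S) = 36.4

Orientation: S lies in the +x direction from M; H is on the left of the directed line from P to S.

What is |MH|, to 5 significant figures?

61.071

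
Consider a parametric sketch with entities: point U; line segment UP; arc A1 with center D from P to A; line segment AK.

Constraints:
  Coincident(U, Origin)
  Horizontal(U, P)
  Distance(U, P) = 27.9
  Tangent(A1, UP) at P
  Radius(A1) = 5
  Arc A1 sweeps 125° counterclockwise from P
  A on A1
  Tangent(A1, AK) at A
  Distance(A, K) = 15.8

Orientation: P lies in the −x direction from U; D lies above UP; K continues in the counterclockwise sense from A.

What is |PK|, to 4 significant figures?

21.39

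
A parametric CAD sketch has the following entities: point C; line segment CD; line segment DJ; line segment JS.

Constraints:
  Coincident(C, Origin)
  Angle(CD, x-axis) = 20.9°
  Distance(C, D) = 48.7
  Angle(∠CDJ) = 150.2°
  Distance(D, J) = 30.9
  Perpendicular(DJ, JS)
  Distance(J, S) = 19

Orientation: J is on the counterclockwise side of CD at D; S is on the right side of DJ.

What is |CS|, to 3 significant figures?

85.0

∠CDJ = 150.2°, so DJ runs at 20.9° + (180° − 150.2°) = 50.7° from the x-axis; with |DJ| = 30.9, J = D + 30.9·(cos 50.7°, sin 50.7°) = (65.1, 41.3). DJ ⟂ JS; with |JS| = 19.0 on the right of DJ, S = J + 19.0·(0.774, -0.633) = (79.8, 29.3). Then |CS| = |S − C| = 85.0.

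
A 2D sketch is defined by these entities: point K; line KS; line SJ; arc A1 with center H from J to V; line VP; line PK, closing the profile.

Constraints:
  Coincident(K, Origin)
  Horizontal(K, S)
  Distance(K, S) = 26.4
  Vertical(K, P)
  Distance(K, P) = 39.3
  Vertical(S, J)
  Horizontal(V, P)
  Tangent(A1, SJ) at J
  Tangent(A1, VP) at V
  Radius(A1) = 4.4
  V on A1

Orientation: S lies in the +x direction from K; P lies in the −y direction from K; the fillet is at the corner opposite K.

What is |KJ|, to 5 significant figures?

43.760

K is at the origin; K and S share the same y with |KS| = 26.4 and S on the +x side, so S = (26.400, 0.0000). K and P share the same x with |KP| = 39.3 and P on the −y side, so P = (0.0000, -39.300). The virtual corner opposite K is at (26.400, -39.300). Tangency of A1 to SJ means the radius HJ is perpendicular to SJ and A1 meets VP tangentially, so HV is at right angles to VP, with radius 4.4, so the center H sits 4.4 in from both sides at H = (22.000, -34.900). That places the tangent points at J = (26.400, -34.900) on SJ and V = (22.000, -39.300) on VP. Then |KJ| = |J − K| = 43.760.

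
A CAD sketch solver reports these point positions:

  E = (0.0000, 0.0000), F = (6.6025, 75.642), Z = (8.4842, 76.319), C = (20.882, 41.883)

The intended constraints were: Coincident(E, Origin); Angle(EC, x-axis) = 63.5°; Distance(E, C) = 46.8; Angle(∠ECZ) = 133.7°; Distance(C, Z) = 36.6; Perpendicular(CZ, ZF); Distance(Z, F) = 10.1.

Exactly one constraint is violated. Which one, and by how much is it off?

Distance(Z, F) = 10.1 — off by 8.10.

E = (0.00, 0.00) ✓; EC at 63.50° ✓; |EC| = 46.80 ✓; ∠ECZ = 133.7° ✓; |CZ| = 36.60 ✓; ∠(CZ, ZF) = 89.99° ✓; |ZF| = 2.000 ✗.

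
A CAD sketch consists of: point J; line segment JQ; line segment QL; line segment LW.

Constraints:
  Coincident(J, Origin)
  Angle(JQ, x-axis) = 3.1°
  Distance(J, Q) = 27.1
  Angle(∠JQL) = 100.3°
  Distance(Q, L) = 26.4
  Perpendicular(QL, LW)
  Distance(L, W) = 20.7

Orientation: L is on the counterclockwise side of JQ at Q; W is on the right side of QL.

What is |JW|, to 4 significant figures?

56.74

J is at the origin; JQ runs at 3.1° with length 27.1, so Q = 27.1·(cos 3.1°, sin 3.1°) = (27.06, 1.466). ∠JQL = 100.3°, so QL runs at 3.1° + (180° − 100.3°) = 82.80° from the x-axis; with |QL| = 26.4, L = Q + 26.4·(cos 82.80°, sin 82.80°) = (30.37, 27.66). QL ⟂ LW; with |LW| = 20.7 on the right of QL, W = L + 20.7·(0.9921, -0.1253) = (50.91, 25.06). Then |JW| = |W − J| = 56.74.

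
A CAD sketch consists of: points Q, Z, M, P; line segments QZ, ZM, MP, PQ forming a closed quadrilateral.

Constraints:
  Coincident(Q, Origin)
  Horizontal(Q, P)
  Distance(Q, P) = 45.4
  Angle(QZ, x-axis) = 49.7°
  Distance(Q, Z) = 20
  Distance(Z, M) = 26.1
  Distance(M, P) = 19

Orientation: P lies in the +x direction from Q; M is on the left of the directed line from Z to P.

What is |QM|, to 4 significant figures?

42.81

Checks: |ZM| = 26.10 ✓; |MP| = 19.00 ✓.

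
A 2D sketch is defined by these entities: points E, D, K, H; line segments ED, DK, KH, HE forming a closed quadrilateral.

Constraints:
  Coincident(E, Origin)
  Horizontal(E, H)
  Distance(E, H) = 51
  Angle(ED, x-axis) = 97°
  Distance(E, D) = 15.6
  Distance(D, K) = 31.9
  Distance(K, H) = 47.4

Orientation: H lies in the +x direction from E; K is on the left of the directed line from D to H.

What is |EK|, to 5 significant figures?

42.920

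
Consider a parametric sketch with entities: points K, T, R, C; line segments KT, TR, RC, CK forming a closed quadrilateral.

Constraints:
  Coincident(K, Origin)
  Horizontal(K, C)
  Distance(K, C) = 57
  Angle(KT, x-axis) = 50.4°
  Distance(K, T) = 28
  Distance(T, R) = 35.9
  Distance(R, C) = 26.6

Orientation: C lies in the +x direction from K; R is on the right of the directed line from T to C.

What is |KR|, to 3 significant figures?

34.6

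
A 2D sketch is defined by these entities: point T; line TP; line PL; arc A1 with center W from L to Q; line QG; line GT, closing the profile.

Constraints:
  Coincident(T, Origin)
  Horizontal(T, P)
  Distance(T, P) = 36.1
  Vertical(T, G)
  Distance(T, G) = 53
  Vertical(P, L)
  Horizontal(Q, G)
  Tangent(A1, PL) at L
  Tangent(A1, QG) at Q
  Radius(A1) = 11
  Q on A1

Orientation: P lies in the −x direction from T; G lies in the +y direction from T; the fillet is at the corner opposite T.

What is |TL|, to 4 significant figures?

55.38

T is at the origin; T and P share the same y with |TP| = 36.1 and P on the −x side, so P = (-36.10, 0.000). T and G share the same x with |TG| = 53.0 and G on the +y side, so G = (0.000, 53.00). The virtual corner opposite T is at (-36.10, 53.00). Tangency of A1 to PL means the radius WL is perpendicular to PL and A1 meets QG tangentially, so WQ is at right angles to QG, with radius 11.0, so the center W sits 11.0 in from both sides at W = (-25.10, 42.00). That places the tangent points at L = (-36.10, 42.00) on PL and Q = (-25.10, 53.00) on QG. Then |TL| = |L − T| = 55.38.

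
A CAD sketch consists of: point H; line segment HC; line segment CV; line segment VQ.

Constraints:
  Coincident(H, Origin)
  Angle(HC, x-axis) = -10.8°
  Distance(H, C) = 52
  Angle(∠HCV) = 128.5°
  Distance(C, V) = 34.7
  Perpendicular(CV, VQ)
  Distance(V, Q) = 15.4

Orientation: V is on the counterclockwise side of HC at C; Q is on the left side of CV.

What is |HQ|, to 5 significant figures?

71.682

∠HCV = 128.5°, so CV runs at -10.8° + (180° − 128.5°) = 40.700° from the x-axis; with |CV| = 34.7, V = C + 34.7·(cos 40.700°, sin 40.700°) = (77.386, 12.884). The perpendicularity gives VQ at right angles to CV; with |VQ| = 15.4 on the left of CV, Q = V + 15.4·(-0.65210, 0.75813) = (67.344, 24.559). Then |HQ| = |Q − H| = 71.682.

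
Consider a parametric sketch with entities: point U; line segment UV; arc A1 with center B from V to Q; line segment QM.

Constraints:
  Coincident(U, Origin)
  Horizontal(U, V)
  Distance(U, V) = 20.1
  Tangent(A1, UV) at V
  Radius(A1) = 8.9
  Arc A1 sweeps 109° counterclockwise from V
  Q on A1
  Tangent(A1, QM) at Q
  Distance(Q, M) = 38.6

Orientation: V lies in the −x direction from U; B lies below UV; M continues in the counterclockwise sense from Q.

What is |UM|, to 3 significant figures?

50.9

U is at the origin; UV is horizontal with |UV| = 20.1 and V on the −x side, so V = (-20.1, 0.00). The tangent condition forces BV to be normal to UV, so B = V + (0, -8.9) = (-20.1, -8.90). On A1, V sits at bearing 90° from B; a 109° counterclockwise sweep puts Q at bearing 199°, so Q = B + 8.9·(cos 199°, sin 199°) = (-28.5, -11.8). The tangent condition forces BQ to be normal to QM, so QM runs along (−sin 199°, cos 199°); with |QM| = 38.6, M = (-15.9, -48.3). Then |UM| = |M − U| = 50.9.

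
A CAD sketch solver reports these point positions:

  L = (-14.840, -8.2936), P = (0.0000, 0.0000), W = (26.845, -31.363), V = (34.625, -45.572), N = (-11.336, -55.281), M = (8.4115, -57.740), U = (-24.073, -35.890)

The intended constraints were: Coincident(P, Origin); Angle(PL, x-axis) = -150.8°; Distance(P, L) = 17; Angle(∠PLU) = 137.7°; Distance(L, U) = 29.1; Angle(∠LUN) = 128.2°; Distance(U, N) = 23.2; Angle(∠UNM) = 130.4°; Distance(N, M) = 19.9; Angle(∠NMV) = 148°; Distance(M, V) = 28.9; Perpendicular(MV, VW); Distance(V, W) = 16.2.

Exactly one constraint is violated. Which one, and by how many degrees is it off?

Perpendicular(MV, VW) — off by 3.80°.

P = (0.00, 0.00) ✓; PL at -150.8° ✓; |PL| = 17.00 ✓; ∠PLU = 137.7° ✓; |LU| = 29.10 ✓; ∠LUN = 128.2° ✓; |UN| = 23.20 ✓; ∠UNM = 130.4° ✓; |NM| = 19.90 ✓; ∠NMV = 148.0° ✓; |MV| = 28.90 ✓; ∠(MV, VW) = 93.80° ✗; |VW| = 16.20 ✓.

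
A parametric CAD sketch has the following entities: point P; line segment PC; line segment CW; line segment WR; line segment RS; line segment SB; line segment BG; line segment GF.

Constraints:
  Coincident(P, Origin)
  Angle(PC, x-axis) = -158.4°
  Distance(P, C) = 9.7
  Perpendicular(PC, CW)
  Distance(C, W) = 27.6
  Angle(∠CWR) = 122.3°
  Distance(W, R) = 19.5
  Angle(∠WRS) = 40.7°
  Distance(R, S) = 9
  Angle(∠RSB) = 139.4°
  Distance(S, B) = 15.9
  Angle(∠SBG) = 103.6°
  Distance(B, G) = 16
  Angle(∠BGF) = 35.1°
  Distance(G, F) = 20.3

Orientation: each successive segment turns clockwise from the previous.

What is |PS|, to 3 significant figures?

29.7

P is at the origin; PC runs at -158.4° with length 9.7, so C = (-9.02, -3.57). The perpendicularity gives CW at right angles to PC, so CW runs at 112°; with |CW| = 27.6, W = (-19.2, 22.1). ∠CWR = 122.3° gives WR at 53.9° from the x-axis; with |WR| = 19.5, R = (-7.69, 37.8). ∠WRS = 40.7° gives RS at -85.4° from the x-axis; with |RS| = 9.0, S = (-6.97, 28.9). Then |PS| = |S − P| = 29.7.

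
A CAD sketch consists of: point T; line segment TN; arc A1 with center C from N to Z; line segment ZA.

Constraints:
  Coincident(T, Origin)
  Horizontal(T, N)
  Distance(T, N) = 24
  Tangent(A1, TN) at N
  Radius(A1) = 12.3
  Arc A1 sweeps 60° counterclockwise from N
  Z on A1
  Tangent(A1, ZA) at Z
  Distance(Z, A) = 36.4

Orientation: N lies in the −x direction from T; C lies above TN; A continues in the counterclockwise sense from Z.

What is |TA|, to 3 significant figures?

38.0

T is at the origin; TN is horizontal with |TN| = 24.0 and N on the −x side, so N = (-24.0, 0.00). The tangent condition forces CN to be normal to TN, so C = N + (0, 12.3) = (-24.0, 12.3). On A1, N sits at bearing -90° from C; a 60° counterclockwise sweep puts Z at bearing -30°, so Z = C + 12.3·(cos -30°, sin -30°) = (-13.3, 6.15). Since A1 is tangent to ZA there, CZ ⟂ ZA, so ZA runs along (−sin -30°, cos -30°); with |ZA| = 36.4, A = (4.85, 37.7). Then |TA| = |A − T| = 38.0.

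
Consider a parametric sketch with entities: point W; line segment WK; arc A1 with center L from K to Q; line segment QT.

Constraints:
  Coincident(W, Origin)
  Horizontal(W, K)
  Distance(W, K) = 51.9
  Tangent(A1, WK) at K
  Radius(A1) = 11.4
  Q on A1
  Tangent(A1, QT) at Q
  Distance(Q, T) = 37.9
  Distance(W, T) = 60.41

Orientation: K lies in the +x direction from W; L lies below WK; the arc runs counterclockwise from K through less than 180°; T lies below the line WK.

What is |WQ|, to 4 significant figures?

41.83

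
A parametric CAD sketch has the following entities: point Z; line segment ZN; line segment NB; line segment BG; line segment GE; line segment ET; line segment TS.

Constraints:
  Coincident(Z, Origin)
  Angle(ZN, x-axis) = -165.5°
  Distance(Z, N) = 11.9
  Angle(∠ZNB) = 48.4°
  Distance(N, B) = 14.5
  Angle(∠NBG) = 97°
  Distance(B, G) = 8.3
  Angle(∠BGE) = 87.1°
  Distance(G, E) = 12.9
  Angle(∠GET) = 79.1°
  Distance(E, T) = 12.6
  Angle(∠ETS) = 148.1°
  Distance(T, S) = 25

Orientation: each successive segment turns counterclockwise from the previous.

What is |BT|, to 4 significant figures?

10.89

Z is at the origin; ZN runs at -165.5° with length 11.9, so N = (-11.52, -2.980). ∠ZNB = 48.4° gives NB at -33.90° from the x-axis; with |NB| = 14.5, B = (0.5142, -11.07). ∠NBG = 97.0° gives BG at 49.10° from the x-axis; with |BG| = 8.3, G = (5.949, -4.793). ∠BGE = 87.1° gives GE at 142.0° from the x-axis; with |GE| = 12.9, E = (-4.217, 3.149). ∠GET = 79.1° gives ET at -117.1° from the x-axis; with |ET| = 12.6, T = (-9.957, -8.068). Then |BT| = |T − B| = 10.89.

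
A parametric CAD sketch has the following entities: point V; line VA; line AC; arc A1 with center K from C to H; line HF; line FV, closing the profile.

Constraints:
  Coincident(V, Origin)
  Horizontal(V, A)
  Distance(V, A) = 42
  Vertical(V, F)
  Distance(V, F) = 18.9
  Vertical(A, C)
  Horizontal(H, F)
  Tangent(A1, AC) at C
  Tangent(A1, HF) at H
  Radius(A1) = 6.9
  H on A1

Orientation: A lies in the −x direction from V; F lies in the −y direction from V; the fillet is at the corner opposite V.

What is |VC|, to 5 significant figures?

43.681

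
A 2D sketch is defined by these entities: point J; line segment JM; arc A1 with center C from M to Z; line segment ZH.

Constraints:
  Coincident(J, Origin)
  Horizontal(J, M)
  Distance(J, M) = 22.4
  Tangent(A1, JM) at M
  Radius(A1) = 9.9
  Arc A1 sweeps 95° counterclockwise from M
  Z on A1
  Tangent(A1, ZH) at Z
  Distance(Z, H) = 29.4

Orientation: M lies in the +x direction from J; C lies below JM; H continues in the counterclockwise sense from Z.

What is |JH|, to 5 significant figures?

42.803

On A1, M sits at bearing 90° from C; a 95° counterclockwise sweep puts Z at bearing 185°, so Z = C + 9.9·(cos 185°, sin 185°) = (12.538, -10.763). The tangent condition forces CZ to be normal to ZH, so ZH runs along (−sin 185°, cos 185°); with |ZH| = 29.4, H = (15.100, -40.051). Then |JH| = |H − J| = 42.803.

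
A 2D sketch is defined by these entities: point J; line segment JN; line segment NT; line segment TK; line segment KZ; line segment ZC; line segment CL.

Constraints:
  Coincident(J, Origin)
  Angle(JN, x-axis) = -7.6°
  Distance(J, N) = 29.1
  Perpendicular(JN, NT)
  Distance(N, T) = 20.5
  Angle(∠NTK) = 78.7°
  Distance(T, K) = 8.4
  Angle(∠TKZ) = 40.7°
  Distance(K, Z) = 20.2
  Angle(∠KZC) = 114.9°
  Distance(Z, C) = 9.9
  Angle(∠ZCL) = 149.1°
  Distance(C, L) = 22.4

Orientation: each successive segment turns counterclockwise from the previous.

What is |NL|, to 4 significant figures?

44.00

J is at the origin; JN runs at -7.6° with length 29.1, so N = (28.84, -3.849). JN ⟂ NT, so NT runs at 82.40°; with |NT| = 20.5, T = (31.56, 16.47). ∠NTK = 78.7° gives TK at -176.3° from the x-axis; with |TK| = 8.4, K = (23.17, 15.93). ∠TKZ = 40.7° gives KZ at -37.00° from the x-axis; with |KZ| = 20.2, Z = (39.31, 3.773). ∠KZC = 114.9° gives ZC at 28.10° from the x-axis; with |ZC| = 9.9, C = (48.04, 8.436). ∠ZCL = 149.1° gives CL at 59.00° from the x-axis; with |CL| = 22.4, L = (59.58, 27.64). Then |NL| = |L − N| = 44.00.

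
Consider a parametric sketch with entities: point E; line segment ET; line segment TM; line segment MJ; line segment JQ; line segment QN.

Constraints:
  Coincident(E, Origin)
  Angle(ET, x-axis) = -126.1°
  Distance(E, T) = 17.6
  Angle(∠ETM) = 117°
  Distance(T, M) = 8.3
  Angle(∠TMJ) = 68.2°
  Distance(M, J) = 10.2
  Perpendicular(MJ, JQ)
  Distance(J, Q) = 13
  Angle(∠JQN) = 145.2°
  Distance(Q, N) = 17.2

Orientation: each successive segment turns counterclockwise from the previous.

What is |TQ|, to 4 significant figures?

8.870

∠TMJ = 68.2° gives MJ at 48.70° from the x-axis; with |MJ| = 10.2, J = (0.1174, -13.96). The perpendicularity gives JQ at right angles to MJ, so JQ runs at 138.7°; with |JQ| = 13.0, Q = (-9.649, -5.380). Then |TQ| = |Q − T| = 8.870.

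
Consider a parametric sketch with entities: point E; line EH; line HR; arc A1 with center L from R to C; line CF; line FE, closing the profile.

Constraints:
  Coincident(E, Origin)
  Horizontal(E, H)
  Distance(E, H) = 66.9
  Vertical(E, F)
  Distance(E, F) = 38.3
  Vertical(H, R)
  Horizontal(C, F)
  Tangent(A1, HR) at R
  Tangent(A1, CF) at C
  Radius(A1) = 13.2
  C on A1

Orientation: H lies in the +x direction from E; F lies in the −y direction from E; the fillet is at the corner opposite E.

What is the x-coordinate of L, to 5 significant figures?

53.700

E is at the origin; EH is horizontal with |EH| = 66.9 and H on the +x side, so H = (66.900, 0.0000). E and F share the same x with |EF| = 38.3 and F on the −y side, so F = (0.0000, -38.300). The virtual corner opposite E is at (66.900, -38.300). Tangency of A1 to HR means the radius LR is perpendicular to HR and the tangent condition forces LC to be normal to CF, with radius 13.2, so the center L sits 13.2 in from both sides at L = (53.700, -25.100). So L.x = 53.700.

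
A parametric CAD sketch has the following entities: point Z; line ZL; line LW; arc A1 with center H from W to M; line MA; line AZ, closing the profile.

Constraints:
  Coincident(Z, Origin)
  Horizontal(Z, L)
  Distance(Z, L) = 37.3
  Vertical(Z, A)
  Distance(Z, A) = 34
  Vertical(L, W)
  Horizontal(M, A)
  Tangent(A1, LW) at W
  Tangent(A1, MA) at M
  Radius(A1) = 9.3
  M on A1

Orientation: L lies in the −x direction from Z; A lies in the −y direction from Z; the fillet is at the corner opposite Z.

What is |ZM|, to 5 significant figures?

44.045

Z is at the origin; ZL is horizontal with |ZL| = 37.3 and L on the −x side, so L = (-37.300, 0.0000). ZA is vertical with |ZA| = 34.0 and A on the −y side, so A = (0.0000, -34.000). The virtual corner opposite Z is at (-37.300, -34.000). Since A1 is tangent to LW there, HW ⟂ LW and since A1 is tangent to MA there, HM ⟂ MA, with radius 9.3, so the center H sits 9.3 in from both sides at H = (-28.000, -24.700). That places the tangent points at W = (-37.300, -24.700) on LW and M = (-28.000, -34.000) on MA. Then |ZM| = |M − Z| = 44.045.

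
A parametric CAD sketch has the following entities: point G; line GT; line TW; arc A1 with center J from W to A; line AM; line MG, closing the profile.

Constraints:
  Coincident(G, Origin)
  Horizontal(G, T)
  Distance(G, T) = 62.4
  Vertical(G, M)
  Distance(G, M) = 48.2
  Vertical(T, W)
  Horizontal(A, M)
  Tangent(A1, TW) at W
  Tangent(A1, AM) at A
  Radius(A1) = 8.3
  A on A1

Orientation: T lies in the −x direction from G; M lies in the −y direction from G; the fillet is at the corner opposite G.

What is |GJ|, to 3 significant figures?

67.2

G is at the origin; G and T share the same y with |GT| = 62.4 and T on the −x side, so T = (-62.4, 0.00). GM is vertical with |GM| = 48.2 and M on the −y side, so M = (0.00, -48.2). The virtual corner opposite G is at (-62.4, -48.2). The tangent condition forces JW to be normal to TW and the tangent condition forces JA to be normal to AM, with radius 8.3, so the center J sits 8.3 in from both sides at J = (-54.1, -39.9). Then |GJ| = |J − G| = 67.2.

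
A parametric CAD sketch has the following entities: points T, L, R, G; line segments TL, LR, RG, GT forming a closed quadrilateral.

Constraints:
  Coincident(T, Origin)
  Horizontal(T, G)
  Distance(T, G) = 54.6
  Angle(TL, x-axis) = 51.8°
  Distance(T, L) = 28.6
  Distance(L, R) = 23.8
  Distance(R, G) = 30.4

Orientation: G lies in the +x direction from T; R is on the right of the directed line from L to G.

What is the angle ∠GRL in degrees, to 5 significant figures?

105.11°

Checks: |LR| = 23.80 ✓; |RG| = 30.40 ✓.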